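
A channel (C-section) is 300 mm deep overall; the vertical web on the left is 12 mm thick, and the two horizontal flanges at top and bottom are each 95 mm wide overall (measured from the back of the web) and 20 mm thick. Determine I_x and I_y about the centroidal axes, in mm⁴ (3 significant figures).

Treat the section as a set of non-overlapping primitives; coordinates are from the bounding-box lower-left.
Web: 12 × 300, A = 3 600 mm², y = 150 mm, Ī = 27 000 000 mm⁴.
Top flange (beyond web): 83 × 20, A = 1 660 mm², y = 290 mm, Ī = 55 333 mm⁴.
Bottom flange (beyond web): 83 × 20, A = 1 660 mm², y = 10 mm, Ī = 55 333 mm⁴.
By symmetry the centroid is at mid-height, ȳ = 150 mm.
Transfer each piece to the centroidal x-axis using Ī + A·d² with d = y − 150:
  web: d = 0 mm → contributes +27 000 000 mm⁴
  top flange (beyond web): d = 140 mm → contributes +32 591 333 mm⁴
  bottom flange (beyond web): d = -140 mm → contributes +32 591 333 mm⁴
Total I = 92 182 667 mm⁴.
For the y-axis: x̄ = 28.789 mm.
Repeating about the centroidal y-axis gives I_y = 5 846 079 mm⁴.

I_x ≈ 9.22 × 10⁷ mm⁴, I_y ≈ 5.85 × 10⁶ mm⁴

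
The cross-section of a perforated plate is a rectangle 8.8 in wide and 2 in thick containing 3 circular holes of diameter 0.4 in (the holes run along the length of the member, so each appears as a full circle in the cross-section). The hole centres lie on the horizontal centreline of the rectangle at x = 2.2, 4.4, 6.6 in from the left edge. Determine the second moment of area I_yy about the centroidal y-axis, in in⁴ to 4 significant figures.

Split into non-overlapping primitives; take the origin at the lower-left of the bounding box.
Plate: 8.8 × 2, A = 17.6 in², x = 4.4 in, Ī = 113.579 in⁴.
Hole 1 (subtracted): ⌀0.4, A = 0.125664 in², x = 2.2 in, Ī = 0.00125664 in⁴.
Hole 2 (subtracted): ⌀0.4, A = 0.125664 in², x = 4.4 in, Ī = 0.00125664 in⁴.
Hole 3 (subtracted): ⌀0.4, A = 0.125664 in², x = 6.6 in, Ī = 0.00125664 in⁴.
By symmetry the centroid is at mid-width, x̄ = 4.4 in.
Transfer each piece to the centroidal y-axis using Ī + A·d² with d = x − 4.4:
  plate: d = 0 in → contributes +113.579 in⁴
  hole 1: d = -2.2 in → contributes −0.609469 in⁴
  hole 2: d = 0 in → contributes −0.00125664 in⁴
  hole 3: d = 2.2 in → contributes −0.609469 in⁴
Total I = 112.358 in⁴.

I_yy ≈ 112.4 in⁴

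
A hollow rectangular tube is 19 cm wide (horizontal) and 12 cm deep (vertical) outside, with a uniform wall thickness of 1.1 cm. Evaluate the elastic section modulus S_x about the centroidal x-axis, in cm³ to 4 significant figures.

S_x ≈ 236.4 cm³

Break the section into simple shapes (no overlaps), measuring from the bottom-left corner of the bounding box.
Outer rectangle: 19 × 12, A = 228 cm², y = 6 cm, Ī = 2 736 cm⁴.
Inner void (subtracted): 16.8 × 9.8, A = 164.64 cm², y = 6 cm, Ī = 1317.67 cm⁴.
By symmetry the centroid is at mid-height, ȳ = 6 cm.
All pieces are centred on the centroidal x-axis, so I = ΣĪ (holes subtracted) = 1418.33 cm⁴.
Extreme fibre distance c = 6 cm; S = I/c = 236.389 cm³.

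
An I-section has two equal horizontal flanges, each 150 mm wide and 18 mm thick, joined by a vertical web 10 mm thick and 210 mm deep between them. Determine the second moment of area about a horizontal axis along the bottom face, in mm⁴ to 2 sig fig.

Treat the section as a set of non-overlapping primitives; coordinates are from the bounding-box lower-left.
Bottom flange: 150 × 18, A = 2 700 mm², y = 9 mm, Ī = 72 900 mm⁴.
Web: 10 × 210, A = 2 100 mm², y = 123 mm, Ī = 7 717 500 mm⁴.
Top flange: 150 × 18, A = 2 700 mm², y = 237 mm, Ī = 72 900 mm⁴.
Transfer each piece to the bottom edge using Ī + A·d² with d = y − 0:
  bottom flange: d = 9 mm → contributes +291 600 mm⁴
  web: d = 123 mm → contributes +39 488 400 mm⁴
  top flange: d = 237 mm → contributes +151 729 200 mm⁴
Total I = 191 509 200 mm⁴.

I_base ≈ 1.9 × 10⁸ mm⁴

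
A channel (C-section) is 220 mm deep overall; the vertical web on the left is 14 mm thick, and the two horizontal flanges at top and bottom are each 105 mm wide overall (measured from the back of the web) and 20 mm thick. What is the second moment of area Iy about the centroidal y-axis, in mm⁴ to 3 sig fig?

Split into non-overlapping primitives; take the origin at the lower-left of the bounding box.
Web: 14 × 220, A = 3 080 mm², x = 7 mm, Ī = 50 307 mm⁴.
Top flange (beyond web): 91 × 20, A = 1 820 mm², x = 59.5 mm, Ī = 1 255 952 mm⁴.
Bottom flange (beyond web): 91 × 20, A = 1 820 mm², x = 59.5 mm, Ī = 1 255 952 mm⁴.
Centroid: x̄ = ΣA·x / ΣA = 35.438 mm.
Transfer each piece to the centroidal y-axis using Ī + A·d² with d = x − 35.438:
  web: d = -28.438 mm → contributes +2 541 076 mm⁴
  top flange (beyond web): d = 24.063 mm → contributes +2 309 739 mm⁴
  bottom flange (beyond web): d = 24.063 mm → contributes +2 309 739 mm⁴
Total I = 7 160 554 mm⁴.

Iy ≈ 7.16 × 10⁶ mm⁴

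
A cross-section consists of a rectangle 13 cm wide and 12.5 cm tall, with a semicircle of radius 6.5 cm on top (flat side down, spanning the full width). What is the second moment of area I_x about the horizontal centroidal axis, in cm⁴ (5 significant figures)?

Treat the section as a set of non-overlapping primitives; coordinates are from the bounding-box lower-left.
Rectangular body: 13 × 12.5, A = 162.5 cm², y = 6.25 cm, Ī = 2115.885 cm⁴.
Semicircular cap: semicircle r = 6.5, A = 66.36614 cm², y = 15.25869 cm, Ī = 195.923 cm⁴.
Centroid: ȳ = ΣA·y / ΣA = 8.862321 cm.
Transfer each piece to the horizontal centroidal axis using Ī + A·d² with d = y − 8.862321:
  rectangular body: d = -2.612321 cm → contributes +3224.821 cm⁴
  semicircular cap: d = 6.396365 cm → contributes +2911.193 cm⁴
Total I = 6136.014 cm⁴.

I_x ≈ 6136.0 cm⁴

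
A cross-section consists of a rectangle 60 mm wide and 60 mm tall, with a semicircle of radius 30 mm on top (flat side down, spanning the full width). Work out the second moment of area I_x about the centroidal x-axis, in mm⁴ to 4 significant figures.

I_x ≈ 3.023 × 10⁶ mm⁴

Break the section into simple shapes (no overlaps), measuring from the bottom-left corner of the bounding box.
Rectangular body: 60 × 60, A = 3 600 mm², y = 30 mm, Ī = 1 080 000 mm⁴.
Semicircular cap: semicircle r = 30, A = 1413.72 mm², y = 72.7324 mm, Ī = 88903.1 mm⁴.
Centroid: ȳ = ΣA·y / ΣA = 42.0492 mm.
Transfer each piece to the centroidal x-axis using Ī + A·d² with d = y − 42.0492:
  rectangular body: d = -12.0492 mm → contributes +1 602 663 mm⁴
  semicircular cap: d = 30.6832 mm → contributes +1 419 855 mm⁴
Total I = 3 022 518 mm⁴.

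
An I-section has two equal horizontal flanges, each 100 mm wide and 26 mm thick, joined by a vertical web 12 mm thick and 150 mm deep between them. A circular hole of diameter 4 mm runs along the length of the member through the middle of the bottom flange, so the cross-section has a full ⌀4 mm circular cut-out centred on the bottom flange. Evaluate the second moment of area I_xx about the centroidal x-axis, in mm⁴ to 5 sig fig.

Split into non-overlapping primitives; take the origin at the lower-left of the bounding box.
Bottom flange: 100 × 26, A = 2 600 mm², y = 13 mm, Ī = 146466.7 mm⁴.
Web: 12 × 150, A = 1 800 mm², y = 101 mm, Ī = 3 375 000 mm⁴.
Top flange: 100 × 26, A = 2 600 mm², y = 189 mm, Ī = 146466.7 mm⁴.
Hole (subtracted): ⌀4, A = 12.56637 mm², y = 13 mm, Ī = 12.56637 mm⁴.
Centroid: ȳ = ΣA·y / ΣA = 101.1583 mm.
Transfer each piece to the centroidal x-axis using Ī + A·d² with d = y − 101.1583:
  bottom flange: d = -88.15826 mm → contributes +20 353 352 mm⁴
  web: d = -0.1582613 mm → contributes +3 375 045 mm⁴
  top flange: d = 87.84174 mm → contributes +20 208 511 mm⁴
  hole: d = -88.15826 mm → contributes −97676.88 mm⁴
Total I = 43 839 232 mm⁴.

I_xx ≈ 4.3839 × 10⁷ mm⁴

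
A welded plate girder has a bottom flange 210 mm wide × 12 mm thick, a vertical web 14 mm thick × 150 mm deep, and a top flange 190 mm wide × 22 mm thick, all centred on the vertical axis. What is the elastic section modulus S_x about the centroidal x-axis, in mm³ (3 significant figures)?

Treat the section as a set of non-overlapping primitives; coordinates are from the bounding-box lower-left.
Bottom plate: 210 × 12, A = 2 520 mm², y = 6 mm, Ī = 30 240 mm⁴.
Web plate: 14 × 150, A = 2 100 mm², y = 87 mm, Ī = 3 937 500 mm⁴.
Top plate: 190 × 22, A = 4 180 mm², y = 173 mm, Ī = 168 593 mm⁴.
Centroid: ȳ = ΣA·y / ΣA = 104.65 mm.
Transfer each piece to the centroidal x-axis using Ī + A·d² with d = y − 104.65:
  bottom plate: d = -98.655 mm → contributes +24 556 693 mm⁴
  web plate: d = -17.655 mm → contributes +4 592 034 mm⁴
  top plate: d = 68.345 mm → contributes +19 693 796 mm⁴
Total I = 48 842 523 mm⁴.
Extreme fibre distance c = 104.65 mm; S = I/c = 466 702 mm³.

S_x ≈ 4.67 × 10⁵ mm³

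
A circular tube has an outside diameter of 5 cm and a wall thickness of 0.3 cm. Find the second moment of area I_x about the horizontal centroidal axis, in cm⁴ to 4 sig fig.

Decompose the section into non-overlapping parts with the origin at the bottom-left of its bounding rectangle.
Outer circle: ⌀5, A = 19.635 cm², y = 2.5 cm, Ī = 30.6796 cm⁴.
Bore (subtracted): ⌀4.4, A = 15.2053 cm², y = 2.5 cm, Ī = 18.3984 cm⁴.
By symmetry the centroid is at mid-height, ȳ = 2.5 cm.
All pieces are centred on the horizontal centroidal axis, so I = ΣĪ (holes subtracted) = 12.2812 cm⁴.

I_x ≈ 12.28 cm⁴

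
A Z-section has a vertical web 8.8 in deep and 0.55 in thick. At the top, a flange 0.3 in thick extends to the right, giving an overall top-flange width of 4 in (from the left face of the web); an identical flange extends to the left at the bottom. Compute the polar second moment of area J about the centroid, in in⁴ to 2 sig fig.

J ≈ 79 in⁴

Treat the section as a set of non-overlapping primitives; coordinates are from the bounding-box lower-left.
Web: 0.55 × 8.8, A = 4.84 in², y = 4.4 in, Ī = 31.23 in⁴.
Top flange (beyond web): 3.45 × 0.3, A = 1.035 in², y = 8.65 in, Ī = 0.007763 in⁴.
Bottom flange (beyond web): 3.45 × 0.3, A = 1.035 in², y = 0.15 in, Ī = 0.007763 in⁴.
Centroid: ȳ = ΣA·y / ΣA = 4.4 in.
Transfer each piece to the centroidal x-axis using Ī + A·d² with d = y − 4.4:
  web: d = 0 in → contributes +31.23 in⁴
  top flange (beyond web): d = 4.25 in → contributes +18.7 in⁴
  bottom flange (beyond web): d = -4.25 in → contributes +18.7 in⁴
Total I = 68.64 in⁴.
For the y-axis: x̄ = 3.725 in.
Repeating about the centroidal y-axis gives I_y = 10.46 in⁴.
Polar second moment: J = I_x + I_y = 79.09 in⁴.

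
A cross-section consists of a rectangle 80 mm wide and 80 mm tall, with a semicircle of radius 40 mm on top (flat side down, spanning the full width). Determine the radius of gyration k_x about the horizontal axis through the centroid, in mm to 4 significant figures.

k_x ≈ 32.74 mm

Split into non-overlapping primitives; take the origin at the lower-left of the bounding box.
Rectangular body: 80 × 80, A = 6 400 mm², y = 40 mm, Ī = 3 413 333 mm⁴.
Semicircular cap: semicircle r = 40, A = 2513.27 mm², y = 96.9765 mm, Ī = 280 978 mm⁴.
Centroid: ȳ = ΣA·y / ΣA = 56.0657 mm.
Transfer each piece to the horizontal axis through the centroid using Ī + A·d² with d = y − 56.0657:
  rectangular body: d = -16.0657 mm → contributes +5 065 208 mm⁴
  semicircular cap: d = 40.9109 mm → contributes +4 487 442 mm⁴
Total I = 9 552 650 mm⁴.
Radius of gyration: k = √(I/A) = √(9 552 650 / 8913.27) = 32.7373 mm.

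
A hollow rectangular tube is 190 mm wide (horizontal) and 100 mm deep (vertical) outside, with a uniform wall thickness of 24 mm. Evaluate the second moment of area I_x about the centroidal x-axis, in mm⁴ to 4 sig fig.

Decompose the section into non-overlapping parts with the origin at the bottom-left of its bounding rectangle.
Outer rectangle: 190 × 100, A = 19 000 mm², y = 50 mm, Ī = 15 833 333 mm⁴.
Inner void (subtracted): 142 × 52, A = 7 384 mm², y = 50 mm, Ī = 1 663 861 mm⁴.
By symmetry the centroid is at mid-height, ȳ = 50 mm.
All pieces are centred on the centroidal x-axis, so I = ΣĪ (holes subtracted) = 14 169 472 mm⁴.

I_x ≈ 1.417 × 10⁷ mm⁴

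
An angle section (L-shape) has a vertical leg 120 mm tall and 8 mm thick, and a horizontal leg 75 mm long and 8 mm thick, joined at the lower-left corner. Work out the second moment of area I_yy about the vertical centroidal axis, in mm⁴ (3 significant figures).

Break the section into simple shapes (no overlaps), measuring from the bottom-left corner of the bounding box.
Vertical leg: 8 × 120, A = 960 mm², x = 4 mm, Ī = 5 120 mm⁴.
Horizontal leg (remainder): 67 × 8, A = 536 mm², x = 41.5 mm, Ī = 200 509 mm⁴.
Centroid: x̄ = ΣA·x / ΣA = 17.436 mm.
Transfer each piece to the vertical centroidal axis using Ī + A·d² with d = x − 17.436:
  vertical leg: d = -13.436 mm → contributes +178 421 mm⁴
  horizontal leg (remainder): d = 24.064 mm → contributes +510 898 mm⁴
Total I = 689 319 mm⁴.

I_yy ≈ 6.89 × 10⁵ mm⁴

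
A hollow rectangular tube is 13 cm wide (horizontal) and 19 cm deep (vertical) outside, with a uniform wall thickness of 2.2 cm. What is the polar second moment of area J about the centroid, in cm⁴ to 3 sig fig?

Treat the section as a set of non-overlapping primitives; coordinates are from the bounding-box lower-left.
Outer rectangle: 13 × 19, A = 247 cm², y = 9.5 cm, Ī = 7430.6 cm⁴.
Inner void (subtracted): 8.6 × 14.6, A = 125.56 cm², y = 9.5 cm, Ī = 2230.4 cm⁴.
By symmetry the centroid is at mid-height, ȳ = 9.5 cm.
All pieces are centred on the centroidal x-axis, so I = ΣĪ (holes subtracted) = 5200.2 cm⁴.
Repeating about the centroidal y-axis gives I_y = 2704.7 cm⁴.
Polar second moment: J = I_x + I_y = 7904.9 cm⁴.

J ≈ 7900 cm⁴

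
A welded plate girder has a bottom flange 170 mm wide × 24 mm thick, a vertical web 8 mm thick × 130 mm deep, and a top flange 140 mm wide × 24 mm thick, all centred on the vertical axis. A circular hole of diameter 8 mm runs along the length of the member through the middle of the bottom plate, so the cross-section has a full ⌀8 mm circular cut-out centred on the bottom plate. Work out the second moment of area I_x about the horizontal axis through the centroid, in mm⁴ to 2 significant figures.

Decompose the section into non-overlapping parts with the origin at the bottom-left of its bounding rectangle.
Bottom plate: 170 × 24, A = 4 080 mm², y = 12 mm, Ī = 195 840 mm⁴.
Web plate: 8 × 130, A = 1 040 mm², y = 89 mm, Ī = 1 464 667 mm⁴.
Top plate: 140 × 24, A = 3 360 mm², y = 166 mm, Ī = 161 280 mm⁴.
Hole (subtracted): ⌀8, A = 50.27 mm², y = 12 mm, Ī = 201.1 mm⁴.
Centroid: ȳ = ΣA·y / ΣA = 82.88 mm.
Transfer each piece to the horizontal axis through the centroid using Ī + A·d² with d = y − 82.88:
  bottom plate: d = -70.88 mm → contributes +20 695 056 mm⁴
  web plate: d = 6.118 mm → contributes +1 503 588 mm⁴
  top plate: d = 83.12 mm → contributes +23 373 947 mm⁴
  hole: d = -70.88 mm → contributes −252 751 mm⁴
Total I = 45 319 841 mm⁴.

I_x ≈ 4.5 × 10⁷ mm⁴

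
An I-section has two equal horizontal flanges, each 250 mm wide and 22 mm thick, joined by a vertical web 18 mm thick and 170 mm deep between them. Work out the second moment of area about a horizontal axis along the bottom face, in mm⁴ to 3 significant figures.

I_base ≈ 2.70 × 10⁸ mm⁴

Treat the section as a set of non-overlapping primitives; coordinates are from the bounding-box lower-left.
Bottom flange: 250 × 22, A = 5 500 mm², y = 11 mm, Ī = 221 833 mm⁴.
Web: 18 × 170, A = 3 060 mm², y = 107 mm, Ī = 7 369 500 mm⁴.
Top flange: 250 × 22, A = 5 500 mm², y = 203 mm, Ī = 221 833 mm⁴.
Transfer each piece to the bottom edge using Ī + A·d² with d = y − 0:
  bottom flange: d = 11 mm → contributes +887 333 mm⁴
  web: d = 107 mm → contributes +42 403 440 mm⁴
  top flange: d = 203 mm → contributes +226 871 333 mm⁴
Total I = 270 162 107 mm⁴.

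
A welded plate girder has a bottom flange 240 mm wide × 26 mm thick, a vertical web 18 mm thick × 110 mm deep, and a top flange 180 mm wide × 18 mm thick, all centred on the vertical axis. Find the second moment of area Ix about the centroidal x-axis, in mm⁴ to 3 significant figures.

Ix ≈ 4.05 × 10⁷ mm⁴

Split into non-overlapping primitives; take the origin at the lower-left of the bounding box.
Bottom plate: 240 × 26, A = 6 240 mm², y = 13 mm, Ī = 351 520 mm⁴.
Web plate: 18 × 110, A = 1 980 mm², y = 81 mm, Ī = 1 996 500 mm⁴.
Top plate: 180 × 18, A = 3 240 mm², y = 145 mm, Ī = 87 480 mm⁴.
Centroid: ȳ = ΣA·y / ΣA = 62.068 mm.
Transfer each piece to the centroidal x-axis using Ī + A·d² with d = y − 62.068:
  bottom plate: d = -49.068 mm → contributes +15 375 411 mm⁴
  web plate: d = 18.932 mm → contributes +2 706 168 mm⁴
  top plate: d = 82.932 mm → contributes +22 371 248 mm⁴
Total I = 40 452 827 mm⁴.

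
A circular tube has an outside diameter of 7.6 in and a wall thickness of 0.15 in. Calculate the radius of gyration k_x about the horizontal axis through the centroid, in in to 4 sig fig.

Treat the section as a set of non-overlapping primitives; coordinates are from the bounding-box lower-left.
Outer circle: ⌀7.6, A = 45.3646 in², y = 3.8 in, Ī = 163.766 in⁴.
Bore (subtracted): ⌀7.3, A = 41.8539 in², y = 3.8 in, Ī = 139.4 in⁴.
By symmetry the centroid is at mid-height, ȳ = 3.8 in.
All pieces are centred on the horizontal axis through the centroid, so I = ΣĪ (holes subtracted) = 24.3667 in⁴.
Radius of gyration: k = √(I/A) = √(24.3667 / 3.51073) = 2.63451 in.

k_x ≈ 2.635 in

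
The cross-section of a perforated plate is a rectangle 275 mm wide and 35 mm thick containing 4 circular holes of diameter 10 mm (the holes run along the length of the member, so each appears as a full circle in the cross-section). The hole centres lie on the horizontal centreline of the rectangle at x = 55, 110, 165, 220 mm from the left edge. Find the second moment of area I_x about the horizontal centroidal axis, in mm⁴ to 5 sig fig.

Split into non-overlapping primitives; take the origin at the lower-left of the bounding box.
Plate: 275 × 35, A = 9 625 mm², y = 17.5 mm, Ī = 982552.1 mm⁴.
Hole 1 (subtracted): ⌀10, A = 78.53982 mm², y = 17.5 mm, Ī = 490.8739 mm⁴.
Hole 2 (subtracted): ⌀10, A = 78.53982 mm², y = 17.5 mm, Ī = 490.8739 mm⁴.
Hole 3 (subtracted): ⌀10, A = 78.53982 mm², y = 17.5 mm, Ī = 490.8739 mm⁴.
Hole 4 (subtracted): ⌀10, A = 78.53982 mm², y = 17.5 mm, Ī = 490.8739 mm⁴.
By symmetry the centroid is at mid-height, ȳ = 17.5 mm.
All pieces are centred on the horizontal centroidal axis, so I = ΣĪ (holes subtracted) = 980588.6 mm⁴.

I_x ≈ 9.8059 × 10⁵ mm⁴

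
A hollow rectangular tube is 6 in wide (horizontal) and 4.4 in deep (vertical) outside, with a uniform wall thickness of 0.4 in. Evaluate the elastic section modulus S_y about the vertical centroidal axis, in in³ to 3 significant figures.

S_y ≈ 12.3 in³

Break the section into simple shapes (no overlaps), measuring from the bottom-left corner of the bounding box.
Outer rectangle: 6 × 4.4, A = 26.4 in², x = 3 in, Ī = 79.2 in⁴.
Inner void (subtracted): 5.2 × 3.6, A = 18.72 in², x = 3 in, Ī = 42.182 in⁴.
By symmetry the centroid is at mid-width, x̄ = 3 in.
All pieces are centred on the vertical centroidal axis, so I = ΣĪ (holes subtracted) = 37.018 in⁴.
Extreme fibre distance c = 3 in; S = I/c = 12.339 in³.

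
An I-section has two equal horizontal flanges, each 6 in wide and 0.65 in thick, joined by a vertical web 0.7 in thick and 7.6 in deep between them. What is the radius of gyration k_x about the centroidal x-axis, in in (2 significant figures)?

k_x ≈ 3.5 in

Split into non-overlapping primitives; take the origin at the lower-left of the bounding box.
Bottom flange: 6 × 0.65, A = 3.9 in², y = 0.325 in, Ī = 0.1373 in⁴.
Web: 0.7 × 7.6, A = 5.32 in², y = 4.45 in, Ī = 25.61 in⁴.
Top flange: 6 × 0.65, A = 3.9 in², y = 8.575 in, Ī = 0.1373 in⁴.
By symmetry the centroid is at mid-height, ȳ = 4.45 in.
Transfer each piece to the centroidal x-axis using Ī + A·d² with d = y − 4.45:
  bottom flange: d = -4.125 in → contributes +66.5 in⁴
  web: d = 0 in → contributes +25.61 in⁴
  top flange: d = 4.125 in → contributes +66.5 in⁴
Total I = 158.6 in⁴.
Radius of gyration: k = √(I/A) = √(158.6 / 13.12) = 3.477 in.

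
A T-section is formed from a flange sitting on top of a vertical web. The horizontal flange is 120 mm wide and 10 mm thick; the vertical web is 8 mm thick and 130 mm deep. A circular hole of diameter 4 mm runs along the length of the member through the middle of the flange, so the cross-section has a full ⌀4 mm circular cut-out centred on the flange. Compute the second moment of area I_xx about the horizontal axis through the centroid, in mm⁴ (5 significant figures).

Split into non-overlapping primitives; take the origin at the lower-left of the bounding box.
Flange: 120 × 10, A = 1 200 mm², y = 135 mm, Ī = 10 000 mm⁴.
Web: 8 × 130, A = 1 040 mm², y = 65 mm, Ī = 1 464 667 mm⁴.
Hole (subtracted): ⌀4, A = 12.56637 mm², y = 135 mm, Ī = 12.56637 mm⁴.
Centroid: ȳ = ΣA·y / ΣA = 102.3166 mm.
Transfer each piece to the horizontal axis through the centroid using Ī + A·d² with d = y − 102.3166:
  flange: d = 32.68335 mm → contributes +1 291 842 mm⁴
  web: d = -37.31665 mm → contributes +2 912 900 mm⁴
  hole: d = 32.68335 mm → contributes −13435.98 mm⁴
Total I = 4 191 306 mm⁴.

I_xx ≈ 4.1913 × 10⁶ mm⁴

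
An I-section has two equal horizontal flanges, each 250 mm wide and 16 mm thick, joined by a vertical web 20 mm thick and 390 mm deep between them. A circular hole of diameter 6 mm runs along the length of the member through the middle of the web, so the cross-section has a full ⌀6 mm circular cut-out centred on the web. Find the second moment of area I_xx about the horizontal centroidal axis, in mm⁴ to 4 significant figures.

Split into non-overlapping primitives; take the origin at the lower-left of the bounding box.
Bottom flange: 250 × 16, A = 4 000 mm², y = 8 mm, Ī = 85333.3 mm⁴.
Web: 20 × 390, A = 7 800 mm², y = 211 mm, Ī = 98 865 000 mm⁴.
Top flange: 250 × 16, A = 4 000 mm², y = 414 mm, Ī = 85333.3 mm⁴.
Hole (subtracted): ⌀6, A = 28.2743 mm², y = 211 mm, Ī = 63.6173 mm⁴.
By symmetry the centroid is at mid-height, ȳ = 211 mm.
Transfer each piece to the horizontal centroidal axis using Ī + A·d² with d = y − 211:
  bottom flange: d = -203 mm → contributes +164 921 333 mm⁴
  web: d = 0 mm → contributes +98 865 000 mm⁴
  top flange: d = 203 mm → contributes +164 921 333 mm⁴
  hole: d = 0 mm → contributes −63.6173 mm⁴
Total I = 428 707 603 mm⁴.

I_xx ≈ 4.287 × 10⁸ mm⁴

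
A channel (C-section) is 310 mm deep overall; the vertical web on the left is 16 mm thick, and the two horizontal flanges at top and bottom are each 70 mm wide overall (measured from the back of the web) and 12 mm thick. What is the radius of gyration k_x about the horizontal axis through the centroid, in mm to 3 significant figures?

Treat the section as a set of non-overlapping primitives; coordinates are from the bounding-box lower-left.
Web: 16 × 310, A = 4 960 mm², y = 155 mm, Ī = 39 721 333 mm⁴.
Top flange (beyond web): 54 × 12, A = 648 mm², y = 304 mm, Ī = 7 776 mm⁴.
Bottom flange (beyond web): 54 × 12, A = 648 mm², y = 6 mm, Ī = 7 776 mm⁴.
By symmetry the centroid is at mid-height, ȳ = 155 mm.
Transfer each piece to the horizontal axis through the centroid using Ī + A·d² with d = y − 155:
  web: d = 0 mm → contributes +39 721 333 mm⁴
  top flange (beyond web): d = 149 mm → contributes +14 394 024 mm⁴
  bottom flange (beyond web): d = -149 mm → contributes +14 394 024 mm⁴
Total I = 68 509 381 mm⁴.
Radius of gyration: k = √(I/A) = √(68 509 381 / 6 256) = 104.65 mm.

k_x ≈ 105 mm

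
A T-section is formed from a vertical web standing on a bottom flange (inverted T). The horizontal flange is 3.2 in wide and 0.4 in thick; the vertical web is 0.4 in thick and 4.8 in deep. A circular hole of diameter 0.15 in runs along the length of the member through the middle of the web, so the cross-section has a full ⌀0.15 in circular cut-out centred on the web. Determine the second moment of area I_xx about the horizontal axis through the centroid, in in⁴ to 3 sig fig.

Break the section into simple shapes (no overlaps), measuring from the bottom-left corner of the bounding box.
Flange: 3.2 × 0.4, A = 1.28 in², y = 0.2 in, Ī = 0.017067 in⁴.
Web: 0.4 × 4.8, A = 1.92 in², y = 2.8 in, Ī = 3.6864 in⁴.
Hole (subtracted): ⌀0.15, A = 0.017671 in², y = 2.8 in, Ī = 0.00002485 in⁴.
Centroid: ȳ = ΣA·y / ΣA = 1.7542 in.
Transfer each piece to the horizontal axis through the centroid using Ī + A·d² with d = y − 1.7542:
  flange: d = -1.5542 in → contributes +3.1091 in⁴
  web: d = 1.0458 in → contributes +5.7862 in⁴
  hole: d = 1.0458 in → contributes −0.019351 in⁴
Total I = 8.8759 in⁴.

I_xx ≈ 8.88 in⁴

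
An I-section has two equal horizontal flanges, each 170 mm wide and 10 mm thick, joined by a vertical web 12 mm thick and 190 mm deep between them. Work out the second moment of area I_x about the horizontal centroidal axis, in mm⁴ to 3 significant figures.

Split into non-overlapping primitives; take the origin at the lower-left of the bounding box.
Bottom flange: 170 × 10, A = 1 700 mm², y = 5 mm, Ī = 14 167 mm⁴.
Web: 12 × 190, A = 2 280 mm², y = 105 mm, Ī = 6 859 000 mm⁴.
Top flange: 170 × 10, A = 1 700 mm², y = 205 mm, Ī = 14 167 mm⁴.
By symmetry the centroid is at mid-height, ȳ = 105 mm.
Transfer each piece to the horizontal centroidal axis using Ī + A·d² with d = y − 105:
  bottom flange: d = -100 mm → contributes +17 014 167 mm⁴
  web: d = 0 mm → contributes +6 859 000 mm⁴
  top flange: d = 100 mm → contributes +17 014 167 mm⁴
Total I = 40 887 333 mm⁴.

I_x ≈ 4.09 × 10⁷ mm⁴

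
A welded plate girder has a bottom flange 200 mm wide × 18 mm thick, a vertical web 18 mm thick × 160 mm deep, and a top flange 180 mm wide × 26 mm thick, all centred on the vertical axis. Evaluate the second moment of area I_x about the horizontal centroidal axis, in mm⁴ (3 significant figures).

Break the section into simple shapes (no overlaps), measuring from the bottom-left corner of the bounding box.
Bottom plate: 200 × 18, A = 3 600 mm², y = 9 mm, Ī = 97 200 mm⁴.
Web plate: 18 × 160, A = 2 880 mm², y = 98 mm, Ī = 6 144 000 mm⁴.
Top plate: 180 × 26, A = 4 680 mm², y = 191 mm, Ī = 263 640 mm⁴.
Centroid: ȳ = ΣA·y / ΣA = 108.29 mm.
Transfer each piece to the horizontal centroidal axis using Ī + A·d² with d = y − 108.29:
  bottom plate: d = -99.29 mm → contributes +35 588 045 mm⁴
  web plate: d = -10.29 mm → contributes +6 448 965 mm⁴
  top plate: d = 82.71 mm → contributes +32 279 009 mm⁴
Total I = 74 316 019 mm⁴.

I_x ≈ 7.43 × 10⁷ mm⁴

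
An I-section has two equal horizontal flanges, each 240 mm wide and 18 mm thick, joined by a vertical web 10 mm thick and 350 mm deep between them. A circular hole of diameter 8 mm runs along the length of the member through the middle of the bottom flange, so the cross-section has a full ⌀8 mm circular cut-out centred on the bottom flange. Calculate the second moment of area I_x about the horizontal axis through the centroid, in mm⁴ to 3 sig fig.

I_x ≈ 3.27 × 10⁸ mm⁴

Decompose the section into non-overlapping parts with the origin at the bottom-left of its bounding rectangle.
Bottom flange: 240 × 18, A = 4 320 mm², y = 9 mm, Ī = 116 640 mm⁴.
Web: 10 × 350, A = 3 500 mm², y = 193 mm, Ī = 35 729 167 mm⁴.
Top flange: 240 × 18, A = 4 320 mm², y = 377 mm, Ī = 116 640 mm⁴.
Hole (subtracted): ⌀8, A = 50.265 mm², y = 9 mm, Ī = 201.06 mm⁴.
Centroid: ȳ = ΣA·y / ΣA = 193.77 mm.
Transfer each piece to the horizontal axis through the centroid using Ī + A·d² with d = y − 193.77:
  bottom flange: d = -184.77 mm → contributes +147 593 281 mm⁴
  web: d = -0.76502 mm → contributes +35 731 215 mm⁴
  top flange: d = 183.23 mm → contributes +145 160 895 mm⁴
  hole: d = -184.77 mm → contributes −1 716 170 mm⁴
Total I = 326 769 222 mm⁴.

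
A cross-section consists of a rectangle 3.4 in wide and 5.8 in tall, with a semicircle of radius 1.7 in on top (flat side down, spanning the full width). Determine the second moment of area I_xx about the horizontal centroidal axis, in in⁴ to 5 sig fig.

Break the section into simple shapes (no overlaps), measuring from the bottom-left corner of the bounding box.
Rectangular body: 3.4 × 5.8, A = 19.72 in², y = 2.9 in, Ī = 55.28173 in⁴.
Semicircular cap: semicircle r = 1.7, A = 4.539601 in², y = 6.521502 in, Ī = 0.9167011 in⁴.
Centroid: ȳ = ΣA·y / ΣA = 3.577677 in.
Transfer each piece to the horizontal centroidal axis using Ī + A·d² with d = y − 3.577677:
  rectangular body: d = -0.6776771 in → contributes +64.33807 in⁴
  semicircular cap: d = 2.943825 in → contributes +40.25737 in⁴
Total I = 104.5954 in⁴.

I_xx ≈ 104.60 in⁴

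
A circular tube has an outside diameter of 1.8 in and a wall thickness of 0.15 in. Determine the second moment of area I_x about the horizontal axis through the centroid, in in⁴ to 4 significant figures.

I_x ≈ 0.2668 in⁴

Break the section into simple shapes (no overlaps), measuring from the bottom-left corner of the bounding box.
Outer circle: ⌀1.8, A = 2.54469 in², y = 0.9 in, Ī = 0.5153 in⁴.
Bore (subtracted): ⌀1.5, A = 1.76715 in², y = 0.9 in, Ī = 0.248505 in⁴.
By symmetry the centroid is at mid-height, ȳ = 0.9 in.
All pieces are centred on the horizontal axis through the centroid, so I = ΣĪ (holes subtracted) = 0.266795 in⁴.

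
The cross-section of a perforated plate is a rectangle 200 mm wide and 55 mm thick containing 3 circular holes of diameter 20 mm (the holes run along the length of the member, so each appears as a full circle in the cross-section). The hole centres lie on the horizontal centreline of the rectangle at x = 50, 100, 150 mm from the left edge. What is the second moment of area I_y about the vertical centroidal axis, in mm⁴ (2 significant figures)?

I_y ≈ 3.5 × 10⁷ mm⁴

Decompose the section into non-overlapping parts with the origin at the bottom-left of its bounding rectangle.
Plate: 200 × 55, A = 11 000 mm², x = 100 mm, Ī = 36 666 667 mm⁴.
Hole 1 (subtracted): ⌀20, A = 314.2 mm², x = 50 mm, Ī = 7 854 mm⁴.
Hole 2 (subtracted): ⌀20, A = 314.2 mm², x = 100 mm, Ī = 7 854 mm⁴.
Hole 3 (subtracted): ⌀20, A = 314.2 mm², x = 150 mm, Ī = 7 854 mm⁴.
By symmetry the centroid is at mid-width, x̄ = 100 mm.
Transfer each piece to the vertical centroidal axis using Ī + A·d² with d = x − 100:
  plate: d = 0 mm → contributes +36 666 667 mm⁴
  hole 1: d = -50 mm → contributes −793 252 mm⁴
  hole 2: d = 0 mm → contributes −7 854 mm⁴
  hole 3: d = 50 mm → contributes −793 252 mm⁴
Total I = 35 072 308 mm⁴.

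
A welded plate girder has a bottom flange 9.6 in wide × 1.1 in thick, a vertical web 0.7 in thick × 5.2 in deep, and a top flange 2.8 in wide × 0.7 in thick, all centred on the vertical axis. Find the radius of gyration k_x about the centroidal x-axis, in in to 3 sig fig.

Split into non-overlapping primitives; take the origin at the lower-left of the bounding box.
Bottom plate: 9.6 × 1.1, A = 10.56 in², y = 0.55 in, Ī = 1.0648 in⁴.
Web plate: 0.7 × 5.2, A = 3.64 in², y = 3.7 in, Ī = 8.2021 in⁴.
Top plate: 2.8 × 0.7, A = 1.96 in², y = 6.65 in, Ī = 0.080033 in⁴.
Centroid: ȳ = ΣA·y / ΣA = 1.9994 in.
Transfer each piece to the centroidal x-axis using Ī + A·d² with d = y − 1.9994:
  bottom plate: d = -1.4494 in → contributes +23.248 in⁴
  web plate: d = 1.7006 in → contributes +18.729 in⁴
  top plate: d = 4.6506 in → contributes +42.471 in⁴
Total I = 84.449 in⁴.
Radius of gyration: k = √(I/A) = √(84.449 / 16.16) = 2.286 in.

k_x ≈ 2.29 in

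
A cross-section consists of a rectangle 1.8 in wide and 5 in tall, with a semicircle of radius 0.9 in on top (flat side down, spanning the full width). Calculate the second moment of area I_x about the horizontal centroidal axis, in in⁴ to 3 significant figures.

Split into non-overlapping primitives; take the origin at the lower-left of the bounding box.
Rectangular body: 1.8 × 5, A = 9 in², y = 2.5 in, Ī = 18.75 in⁴.
Semicircular cap: semicircle r = 0.9, A = 1.2723 in², y = 5.382 in, Ī = 0.072012 in⁴.
Centroid: ȳ = ΣA·y / ΣA = 2.857 in.
Transfer each piece to the horizontal centroidal axis using Ī + A·d² with d = y − 2.857:
  rectangular body: d = -0.35696 in → contributes +19.897 in⁴
  semicircular cap: d = 2.525 in → contributes +8.1841 in⁴
Total I = 28.081 in⁴.

I_x ≈ 28.1 in⁴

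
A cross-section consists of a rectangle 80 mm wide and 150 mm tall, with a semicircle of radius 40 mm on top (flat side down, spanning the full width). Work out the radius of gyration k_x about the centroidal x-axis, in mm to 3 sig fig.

Split into non-overlapping primitives; take the origin at the lower-left of the bounding box.
Rectangular body: 80 × 150, A = 12 000 mm², y = 75 mm, Ī = 22 500 000 mm⁴.
Semicircular cap: semicircle r = 40, A = 2513.3 mm², y = 166.98 mm, Ī = 280 978 mm⁴.
Centroid: ȳ = ΣA·y / ΣA = 90.928 mm.
Transfer each piece to the centroidal x-axis using Ī + A·d² with d = y − 90.928:
  rectangular body: d = -15.928 mm → contributes +25 544 277 mm⁴
  semicircular cap: d = 76.049 mm → contributes +14 816 330 mm⁴
Total I = 40 360 608 mm⁴.
Radius of gyration: k = √(I/A) = √(40 360 608 / 14 513) = 52.735 mm.

k_x ≈ 52.7 mm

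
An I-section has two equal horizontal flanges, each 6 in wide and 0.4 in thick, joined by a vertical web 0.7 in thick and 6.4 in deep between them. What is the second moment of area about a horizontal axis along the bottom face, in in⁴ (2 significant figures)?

I_base ≈ 190 in⁴

Split into non-overlapping primitives; take the origin at the lower-left of the bounding box.
Bottom flange: 6 × 0.4, A = 2.4 in², y = 0.2 in, Ī = 0.032 in⁴.
Web: 0.7 × 6.4, A = 4.48 in², y = 3.6 in, Ī = 15.29 in⁴.
Top flange: 6 × 0.4, A = 2.4 in², y = 7 in, Ī = 0.032 in⁴.
Transfer each piece to a horizontal axis along the bottom face using Ī + A·d² with d = y − 0:
  bottom flange: d = 0.2 in → contributes +0.128 in⁴
  web: d = 3.6 in → contributes +73.35 in⁴
  top flange: d = 7 in → contributes +117.6 in⁴
Total I = 191.1 in⁴.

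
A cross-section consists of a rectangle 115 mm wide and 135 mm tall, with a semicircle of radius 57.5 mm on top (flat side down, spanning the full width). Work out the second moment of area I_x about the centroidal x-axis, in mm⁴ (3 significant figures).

I_x ≈ 5.76 × 10⁷ mm⁴

Break the section into simple shapes (no overlaps), measuring from the bottom-left corner of the bounding box.
Rectangular body: 115 × 135, A = 15 525 mm², y = 67.5 mm, Ī = 23 578 594 mm⁴.
Semicircular cap: semicircle r = 57.5, A = 5193.4 mm², y = 159.4 mm, Ī = 1 199 785 mm⁴.
Centroid: ȳ = ΣA·y / ΣA = 90.537 mm.
Transfer each piece to the centroidal x-axis using Ī + A·d² with d = y − 90.537:
  rectangular body: d = -23.037 mm → contributes +31 817 982 mm⁴
  semicircular cap: d = 68.866 mm → contributes +25 830 158 mm⁴
Total I = 57 648 140 mm⁴.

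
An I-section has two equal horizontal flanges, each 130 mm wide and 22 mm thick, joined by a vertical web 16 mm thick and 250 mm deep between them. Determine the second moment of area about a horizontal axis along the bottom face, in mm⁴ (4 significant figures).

Break the section into simple shapes (no overlaps), measuring from the bottom-left corner of the bounding box.
Bottom flange: 130 × 22, A = 2 860 mm², y = 11 mm, Ī = 115 353 mm⁴.
Web: 16 × 250, A = 4 000 mm², y = 147 mm, Ī = 20 833 333 mm⁴.
Top flange: 130 × 22, A = 2 860 mm², y = 283 mm, Ī = 115 353 mm⁴.
Transfer each piece to the bottom edge using Ī + A·d² with d = y − 0:
  bottom flange: d = 11 mm → contributes +461 413 mm⁴
  web: d = 147 mm → contributes +107 269 333 mm⁴
  top flange: d = 283 mm → contributes +229 169 893 mm⁴
Total I = 336 900 640 mm⁴.

I_base ≈ 3.369 × 10⁸ mm⁴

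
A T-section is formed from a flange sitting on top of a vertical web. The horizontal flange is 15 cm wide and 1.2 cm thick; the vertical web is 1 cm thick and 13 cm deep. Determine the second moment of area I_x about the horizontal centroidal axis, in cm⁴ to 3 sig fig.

I_x ≈ 566 cm⁴

Split into non-overlapping primitives; take the origin at the lower-left of the bounding box.
Flange: 15 × 1.2, A = 18 cm², y = 13.6 cm, Ī = 2.16 cm⁴.
Web: 1 × 13, A = 13 cm², y = 6.5 cm, Ī = 183.08 cm⁴.
Centroid: ȳ = ΣA·y / ΣA = 10.623 cm.
Transfer each piece to the horizontal centroidal axis using Ī + A·d² with d = y − 10.623:
  flange: d = 2.9774 cm → contributes +161.73 cm⁴
  web: d = -4.1226 cm → contributes +404.03 cm⁴
Total I = 565.76 cm⁴.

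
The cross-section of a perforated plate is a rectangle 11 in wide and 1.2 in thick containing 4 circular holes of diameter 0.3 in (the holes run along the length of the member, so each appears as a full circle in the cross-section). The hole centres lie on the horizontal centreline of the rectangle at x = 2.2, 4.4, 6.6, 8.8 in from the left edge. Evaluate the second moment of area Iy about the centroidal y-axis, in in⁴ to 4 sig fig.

Iy ≈ 131.4 in⁴

Break the section into simple shapes (no overlaps), measuring from the bottom-left corner of the bounding box.
Plate: 11 × 1.2, A = 13.2 in², x = 5.5 in, Ī = 133.1 in⁴.
Hole 1 (subtracted): ⌀0.3, A = 0.0706858 in², x = 2.2 in, Ī = 0.000397608 in⁴.
Hole 2 (subtracted): ⌀0.3, A = 0.0706858 in², x = 4.4 in, Ī = 0.000397608 in⁴.
Hole 3 (subtracted): ⌀0.3, A = 0.0706858 in², x = 6.6 in, Ī = 0.000397608 in⁴.
Hole 4 (subtracted): ⌀0.3, A = 0.0706858 in², x = 8.8 in, Ī = 0.000397608 in⁴.
By symmetry the centroid is at mid-width, x̄ = 5.5 in.
Transfer each piece to the centroidal y-axis using Ī + A·d² with d = x − 5.5:
  plate: d = 0 in → contributes +133.1 in⁴
  hole 1: d = -3.3 in → contributes −0.770166 in⁴
  hole 2: d = -1.1 in → contributes −0.0859275 in⁴
  hole 3: d = 1.1 in → contributes −0.0859275 in⁴
  hole 4: d = 3.3 in → contributes −0.770166 in⁴
Total I = 131.388 in⁴.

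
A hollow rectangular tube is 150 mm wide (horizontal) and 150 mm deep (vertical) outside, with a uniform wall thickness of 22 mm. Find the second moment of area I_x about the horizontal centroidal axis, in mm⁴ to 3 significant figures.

Treat the section as a set of non-overlapping primitives; coordinates are from the bounding-box lower-left.
Outer rectangle: 150 × 150, A = 22 500 mm², y = 75 mm, Ī = 42 187 500 mm⁴.
Inner void (subtracted): 106 × 106, A = 11 236 mm², y = 75 mm, Ī = 10 520 641 mm⁴.
By symmetry the centroid is at mid-height, ȳ = 75 mm.
All pieces are centred on the horizontal centroidal axis, so I = ΣĪ (holes subtracted) = 31 666 859 mm⁴.

I_x ≈ 3.17 × 10⁷ mm⁴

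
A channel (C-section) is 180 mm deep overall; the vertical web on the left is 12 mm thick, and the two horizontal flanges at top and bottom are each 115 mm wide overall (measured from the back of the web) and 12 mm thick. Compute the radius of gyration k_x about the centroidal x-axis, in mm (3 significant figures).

k_x ≈ 70.9 mm

Break the section into simple shapes (no overlaps), measuring from the bottom-left corner of the bounding box.
Web: 12 × 180, A = 2 160 mm², y = 90 mm, Ī = 5 832 000 mm⁴.
Top flange (beyond web): 103 × 12, A = 1 236 mm², y = 174 mm, Ī = 14 832 mm⁴.
Bottom flange (beyond web): 103 × 12, A = 1 236 mm², y = 6 mm, Ī = 14 832 mm⁴.
By symmetry the centroid is at mid-height, ȳ = 90 mm.
Transfer each piece to the centroidal x-axis using Ī + A·d² with d = y − 90:
  web: d = 0 mm → contributes +5 832 000 mm⁴
  top flange (beyond web): d = 84 mm → contributes +8 736 048 mm⁴
  bottom flange (beyond web): d = -84 mm → contributes +8 736 048 mm⁴
Total I = 23 304 096 mm⁴.
Radius of gyration: k = √(I/A) = √(23 304 096 / 4 632) = 70.93 mm.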